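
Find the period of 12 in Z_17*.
Powers of 12 mod 17: 12^1≡12, 12^2≡8, 12^3≡11, 12^4≡13, 12^5≡3, 12^6≡2, 12^7≡7, 12^8≡16, 12^9≡5, 12^10≡9, 12^11≡6, 12^12≡4, 12^13≡14, 12^14≡15, 12^15≡10, 12^16≡1. Order = 16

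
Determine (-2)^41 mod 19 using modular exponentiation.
Using Fermat: (-2)^{18} ≡ 1 (mod 19). 41 ≡ 5 (mod 18). So (-2)^{41} ≡ (-2)^{5} ≡ 6 (mod 19)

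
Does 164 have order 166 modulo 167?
p - 1 = 166 has prime divisors 2, 83. Check 164^(166/q) mod 167 for each: 164^(166/2) = 164^83 ≡ 166, 164^(166/83) = 164^2 ≡ 9 (mod 167). None of these is 1, so 164 has order 166 = φ(167), so it is a primitive root mod 167.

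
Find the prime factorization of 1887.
3 × 17 × 37

Divide by primes starting from smallest:
1887 ÷ 3 = 629
629 ÷ 17 = 37
37 ÷ 37 = 1

1887 = 3 × 17 × 37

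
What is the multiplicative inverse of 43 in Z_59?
11

Using Extended Euclidean Algorithm:
gcd(43, 59) = 1
Bezout coefficients: 43 × 11 + 59 × -8 = 1
So 43 × 11 ≡ 1 (mod 59)
The inverse is 11 mod 59 = 11
Verification: 43 × 11 = 473 = 8 × 59 + 1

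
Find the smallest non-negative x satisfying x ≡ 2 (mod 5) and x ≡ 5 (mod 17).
M = 5 × 17 = 85. M₁ = 17, y₁ ≡ 3 (mod 5). M₂ = 5, y₂ ≡ 7 (mod 17). x = 2×17×3 + 5×5×7 ≡ 22 (mod 85)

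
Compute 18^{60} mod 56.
8

Using successive squaring:
Binary expansion of 60: 111100
Powers of 18 mod 56 (each is the square of the previous):
  18^1 ≡ 18 (mod 56)
  18^2 ≡ 18² = 324 ≡ 44 (mod 56)
  18^4 ≡ 44² = 1936 ≡ 32 (mod 56)
  18^8 ≡ 32² = 1024 ≡ 16 (mod 56)
  18^16 ≡ 16² = 256 ≡ 32 (mod 56)
  18^32 ≡ 32² = 1024 ≡ 16 (mod 56)
60 = 32 + 16 + 8 + 4, so 18^60 = 18^32 × 18^16 × 18^8 × 18^4 ≡ 16 × 32 × 16 × 32 (mod 56)
Multiplying step by step:
  16 × 32 = 512 ≡ 8 (mod 56)
  8 × 16 = 128 ≡ 16 (mod 56)
  16 × 32 = 512 ≡ 8 (mod 56)
Result: 18^60 ≡ 8 (mod 56)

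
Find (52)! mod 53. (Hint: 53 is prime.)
By Wilson's theorem, (52)! ≡ -1 ≡ 52 (mod 53)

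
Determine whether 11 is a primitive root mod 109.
p - 1 = 108 has prime divisors 2, 3. Check 11^(108/q) mod 109 for each: 11^(108/2) = 11^54 ≡ 108, 11^(108/3) = 11^36 ≡ 45 (mod 109). None of these is 1, so 11 has order 108 = φ(109), so it is a primitive root mod 109.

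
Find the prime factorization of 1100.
2^2 × 5^2 × 11

Divide by primes starting from smallest:
1100 ÷ 2 = 550
550 ÷ 2 = 275
275 ÷ 5 = 55
55 ÷ 5 = 11
11 ÷ 11 = 1

1100 = 2^2 × 5^2 × 11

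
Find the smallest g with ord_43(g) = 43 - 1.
p - 1 = 42 has prime divisors 2, 3, 7. h is a primitive root mod 43 iff h^(42/q) ≢ 1 (mod 43) for each such q.
h = 2: 2^21 ≡ 42, 2^14 ≡ 1, 2^6 ≡ 21 (mod 43); 2^14 ≡ 1, so not a primitive root.
h = 3: 3^21 ≡ 42, 3^14 ≡ 36, 3^6 ≡ 41 (mod 43); none is 1, so 3 has order 42 and is a primitive root.
The smallest primitive root mod 43 is g = 3.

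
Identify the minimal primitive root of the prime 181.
p - 1 = 180 has prime divisors 2, 3, 5. h is a primitive root mod 181 iff h^(180/q) ≢ 1 (mod 181) for each such q.
h = 2: 2^90 ≡ 180, 2^60 ≡ 48, 2^36 ≡ 59 (mod 181); none is 1, so 2 has order 180 and is a primitive root.
The smallest primitive root mod 181 is g = 2.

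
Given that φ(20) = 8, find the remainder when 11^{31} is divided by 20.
By Euler: 11^{8} ≡ 1 (mod 20) since gcd(11, 20) = 1. 31 = 3×8 + 7. So 11^{31} ≡ 11^{7} ≡ 11 (mod 20)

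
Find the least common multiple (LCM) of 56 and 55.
3080

First find GCD(56, 55) using the Euclidean algorithm:
56 = 1 × 55 + 1
55 = 55 × 1 + 0
GCD(56, 55) = 1

LCM formula: LCM(a, b) = (a × b) / GCD(a, b)
LCM(56, 55) = (56 × 55) / 1
LCM(56, 55) = 3080 / 1
LCM(56, 55) = 3080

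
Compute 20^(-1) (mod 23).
15

Using Extended Euclidean Algorithm:
gcd(20, 23) = 1
Bezout coefficients: 20 × -8 + 23 × 7 = 1
So 20 × -8 ≡ 1 (mod 23)
The inverse is -8 mod 23 = 15
Verification: 20 × 15 = 300 = 13 × 23 + 1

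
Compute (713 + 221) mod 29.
6

(713 + 221) = 934
934 mod 29 = 6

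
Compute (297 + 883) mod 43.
19

(297 + 883) = 1180
1180 mod 43 = 19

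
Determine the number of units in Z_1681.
1640

Prime factorization: 1681 = 41^2
Using the formula φ(n) = n × Π(1 - 1/p) for each prime factor p:
φ(1681) = 1681 × (1 - 1/41)
φ(1681) = 1640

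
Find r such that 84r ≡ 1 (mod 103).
84^(-1) ≡ 65 (mod 103). Verification: 84 × 65 = 5460 ≡ 1 (mod 103)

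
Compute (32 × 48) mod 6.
0

(32 × 48) = 1536
1536 mod 6 = 0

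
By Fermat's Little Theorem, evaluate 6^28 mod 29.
By Fermat's Little Theorem, 6^{28} ≡ 1 (mod 29) since 29 is prime and gcd(6, 29) = 1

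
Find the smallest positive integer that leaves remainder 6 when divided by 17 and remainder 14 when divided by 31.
M = 17 × 31 = 527. M₁ = 31, y₁ ≡ 11 (mod 17). M₂ = 17, y₂ ≡ 11 (mod 31). t = 6×31×11 + 14×17×11 ≡ 448 (mod 527). The smallest positive such number is 448.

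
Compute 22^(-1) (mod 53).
22^(-1) ≡ 41 (mod 53). Verification: 22 × 41 = 902 ≡ 1 (mod 53)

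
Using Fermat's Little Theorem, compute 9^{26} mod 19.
17

By Fermat's Little Theorem, a^(p-1) ≡ 1 (mod p) for prime p and gcd(a, p) = 1
Here p = 19, so 9^18 ≡ 1 (mod 19)
We can reduce the exponent: 26 mod 18 = 8
So 9^26 ≡ 9^8 (mod 19)
Computing: 9^8 mod 19 = 17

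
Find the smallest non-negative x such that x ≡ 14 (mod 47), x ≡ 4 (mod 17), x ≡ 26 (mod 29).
17310

Using the Chinese Remainder Theorem:
M = product of moduli = 23171
For equation 1: M_1 = 493, 493 ≡ 23 (mod 47), inverse of 493 mod 47 is 45 (check: 23 × 45 = 1035 ≡ 1 (mod 47))
For equation 2: M_2 = 1363, 1363 ≡ 3 (mod 17), inverse of 1363 mod 17 is 6 (check: 3 × 6 = 18 ≡ 1 (mod 17))
For equation 3: M_3 = 799, 799 ≡ 16 (mod 29), inverse of 799 mod 29 is 20 (check: 16 × 20 = 320 ≡ 1 (mod 29))
Combine: x ≡ Σ r_i×M_i×(M_i⁻¹ mod m_i) = 14×493×45 + 4×1363×6 + 26×799×20 = 310590 + 32712 + 415480 = 758782
758782 mod 23171 = 17310
x ≡ 17310 (mod 23171)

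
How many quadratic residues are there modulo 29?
For prime 29, there are (p-1)/2 = (29-1)/2 = 14 quadratic residues (excluding 0).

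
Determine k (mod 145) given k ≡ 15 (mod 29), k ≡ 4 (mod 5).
44

Using the Chinese Remainder Theorem:
M = product of moduli = 145
For equation 1: M_1 = 5, 5 ≡ 5 (mod 29), inverse of 5 mod 29 is 6 (check: 5 × 6 = 30 ≡ 1 (mod 29))
For equation 2: M_2 = 29, 29 ≡ 4 (mod 5), inverse of 29 mod 5 is 4 (check: 4 × 4 = 16 ≡ 1 (mod 5))
Combine: k ≡ Σ r_i×M_i×(M_i⁻¹ mod m_i) = 15×5×6 + 4×29×4 = 450 + 464 = 914
914 mod 145 = 44
k ≡ 44 (mod 145)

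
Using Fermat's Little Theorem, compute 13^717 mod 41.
By Fermat: 13^{40} ≡ 1 (mod 41). 717 ≡ 37 (mod 40). So 13^{717} ≡ 13^{37} ≡ 12 (mod 41)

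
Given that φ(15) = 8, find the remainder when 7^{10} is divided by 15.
By Euler: 7^{8} ≡ 1 (mod 15) since gcd(7, 15) = 1. 10 = 1×8 + 2. So 7^{10} ≡ 7^{2} ≡ 4 (mod 15)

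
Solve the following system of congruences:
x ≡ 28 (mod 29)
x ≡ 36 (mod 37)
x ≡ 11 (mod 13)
11802

Using the Chinese Remainder Theorem:
M = product of moduli = 13949
For equation 1: M_1 = 481, 481 ≡ 17 (mod 29), inverse of 481 mod 29 is 12 (check: 17 × 12 = 204 ≡ 1 (mod 29))
For equation 2: M_2 = 377, 377 ≡ 7 (mod 37), inverse of 377 mod 37 is 16 (check: 7 × 16 = 112 ≡ 1 (mod 37))
For equation 3: M_3 = 1073, 1073 ≡ 7 (mod 13), inverse of 1073 mod 13 is 2 (check: 7 × 2 = 14 ≡ 1 (mod 13))
Combine: x ≡ Σ r_i×M_i×(M_i⁻¹ mod m_i) = 28×481×12 + 36×377×16 + 11×1073×2 = 161616 + 217152 + 23606 = 402374
402374 mod 13949 = 11802
x ≡ 11802 (mod 13949)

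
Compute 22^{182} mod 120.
64

Using successive squaring:
Binary expansion of 182: 10110110
Powers of 22 mod 120 (each is the square of the previous):
  22^1 ≡ 22 (mod 120)
  22^2 ≡ 22² = 484 ≡ 4 (mod 120)
  22^4 ≡ 4² = 16 ≡ 16 (mod 120)
  22^8 ≡ 16² = 256 ≡ 16 (mod 120)
  22^16 ≡ 16² = 256 ≡ 16 (mod 120)
  22^32 ≡ 16² = 256 ≡ 16 (mod 120)
  22^64 ≡ 16² = 256 ≡ 16 (mod 120)
  22^128 ≡ 16² = 256 ≡ 16 (mod 120)
182 = 128 + 32 + 16 + 4 + 2, so 22^182 = 22^128 × 22^32 × 22^16 × 22^4 × 22^2 ≡ 16 × 16 × 16 × 16 × 4 (mod 120)
Multiplying step by step:
  16 × 16 = 256 ≡ 16 (mod 120)
  16 × 16 = 256 ≡ 16 (mod 120)
  16 × 16 = 256 ≡ 16 (mod 120)
  16 × 4 = 64 ≡ 64 (mod 120)
Result: 22^182 ≡ 64 (mod 120)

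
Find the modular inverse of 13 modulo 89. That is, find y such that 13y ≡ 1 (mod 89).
48

Using Extended Euclidean Algorithm:
gcd(13, 89) = 1
Bezout coefficients: 13 × -41 + 89 × 6 = 1
So 13 × -41 ≡ 1 (mod 89)
The inverse is -41 mod 89 = 48
Verification: 13 × 48 = 624 = 7 × 89 + 1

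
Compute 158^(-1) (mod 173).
158^(-1) ≡ 23 (mod 173). Verification: 158 × 23 = 3634 ≡ 1 (mod 173)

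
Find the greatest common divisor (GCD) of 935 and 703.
1

Using the Euclidean algorithm:
935 = 1 × 703 + 232
703 = 3 × 232 + 7
232 = 33 × 7 + 1
7 = 7 × 1 + 0

GCD(935, 703) = 1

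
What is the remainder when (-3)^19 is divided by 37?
Using repeated squaring. (-3) ≡ 34 (mod 37). 19 = 16 + 2 + 1 (binary 10011). Repeated squaring mod 37: 34^1 ≡ 34; 34^2 ≡ 34² = 1156 ≡ 9; 34^4 ≡ 9² = 81 ≡ 7; 34^8 ≡ 7² = 49 ≡ 12; 34^16 ≡ 12² = 144 ≡ 33. Multiply: (-3)^19 ≡ 34^16 × 34^2 × 34^1 ≡ 33 × 9 × 34 (mod 37): 33 × 9 = 297 ≡ 1; 1 × 34 = 34 ≡ 34. So (-3)^19 ≡ 34 (mod 37).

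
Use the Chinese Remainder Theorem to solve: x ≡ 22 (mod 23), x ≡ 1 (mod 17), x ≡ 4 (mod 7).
137

Using the Chinese Remainder Theorem:
M = product of moduli = 2737
For equation 1: M_1 = 119, 119 ≡ 4 (mod 23), inverse of 119 mod 23 is 6 (check: 4 × 6 = 24 ≡ 1 (mod 23))
For equation 2: M_2 = 161, 161 ≡ 8 (mod 17), inverse of 161 mod 17 is 15 (check: 8 × 15 = 120 ≡ 1 (mod 17))
For equation 3: M_3 = 391, 391 ≡ 6 (mod 7), inverse of 391 mod 7 is 6 (check: 6 × 6 = 36 ≡ 1 (mod 7))
Combine: x ≡ Σ r_i×M_i×(M_i⁻¹ mod m_i) = 22×119×6 + 1×161×15 + 4×391×6 = 15708 + 2415 + 9384 = 27507
27507 mod 2737 = 137
x ≡ 137 (mod 2737)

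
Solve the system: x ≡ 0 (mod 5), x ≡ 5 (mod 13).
M = 5 × 13 = 65. M₁ = 13, y₁ ≡ 2 (mod 5). M₂ = 5, y₂ ≡ 8 (mod 13). x = 0×13×2 + 5×5×8 ≡ 5 (mod 65)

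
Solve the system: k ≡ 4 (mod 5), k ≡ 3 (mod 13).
M = 5 × 13 = 65. M₁ = 13, y₁ ≡ 2 (mod 5). M₂ = 5, y₂ ≡ 8 (mod 13). k = 4×13×2 + 3×5×8 ≡ 29 (mod 65)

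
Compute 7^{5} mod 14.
7

Using successive squaring:
Binary expansion of 5: 101
Powers of 7 mod 14 (each is the square of the previous):
  7^1 ≡ 7 (mod 14)
  7^2 ≡ 7² = 49 ≡ 7 (mod 14)
  7^4 ≡ 7² = 49 ≡ 7 (mod 14)
5 = 4 + 1, so 7^5 = 7^4 × 7^1 ≡ 7 × 7 (mod 14)
Multiplying step by step:
  7 × 7 = 49 ≡ 7 (mod 14)
Result: 7^5 ≡ 7 (mod 14)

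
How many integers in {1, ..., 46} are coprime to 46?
22

Prime factorization: 46 = 2 × 23
Using the formula φ(n) = n × Π(1 - 1/p) for each prime factor p:
φ(46) = 46 × (1 - 1/2) × (1 - 1/23)
φ(46) = 22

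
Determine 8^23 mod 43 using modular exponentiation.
Using repeated squaring. 23 = 16 + 4 + 2 + 1 (binary 10111). Repeated squaring mod 43: 8^1 ≡ 8; 8^2 ≡ 8² = 64 ≡ 21; 8^4 ≡ 21² = 441 ≡ 11; 8^8 ≡ 11² = 121 ≡ 35; 8^16 ≡ 35² = 1225 ≡ 21. Multiply: 8^23 = 8^16 × 8^4 × 8^2 × 8^1 ≡ 21 × 11 × 21 × 8 (mod 43): 21 × 11 = 231 ≡ 16; 16 × 21 = 336 ≡ 35; 35 × 8 = 280 ≡ 22. So 8^23 ≡ 22 (mod 43).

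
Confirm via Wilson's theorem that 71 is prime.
(70)! mod 71 = 70. Since this equals -1 (mod 71), Wilson confirms 71 is prime.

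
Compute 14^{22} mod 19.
17

Using successive squaring:
Binary expansion of 22: 10110
Powers of 14 mod 19 (each is the square of the previous):
  14^1 ≡ 14 (mod 19)
  14^2 ≡ 14² = 196 ≡ 6 (mod 19)
  14^4 ≡ 6² = 36 ≡ 17 (mod 19)
  14^8 ≡ 17² = 289 ≡ 4 (mod 19)
  14^16 ≡ 4² = 16 ≡ 16 (mod 19)
22 = 16 + 4 + 2, so 14^22 = 14^16 × 14^4 × 14^2 ≡ 16 × 17 × 6 (mod 19)
Multiplying step by step:
  16 × 17 = 272 ≡ 6 (mod 19)
  6 × 6 = 36 ≡ 17 (mod 19)
Result: 14^22 ≡ 17 (mod 19)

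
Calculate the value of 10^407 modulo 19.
Using Fermat: 10^{18} ≡ 1 (mod 19). 407 ≡ 11 (mod 18). So 10^{407} ≡ 10^{11} ≡ 14 (mod 19)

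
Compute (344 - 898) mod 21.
13

(344 - 898) = -554
-554 mod 21 = 13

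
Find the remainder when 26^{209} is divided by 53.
By Fermat: 26^{52} ≡ 1 (mod 53). 209 = 4×52 + 1. So 26^{209} ≡ 26^{1} ≡ 26 (mod 53)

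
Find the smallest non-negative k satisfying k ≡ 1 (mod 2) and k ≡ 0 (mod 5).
M = 2 × 5 = 10. M₁ = 5, y₁ ≡ 1 (mod 2). M₂ = 2, y₂ ≡ 3 (mod 5). k = 1×5×1 + 0×2×3 ≡ 5 (mod 10)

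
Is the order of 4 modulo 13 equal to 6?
Yes, ord_13(4) = 6.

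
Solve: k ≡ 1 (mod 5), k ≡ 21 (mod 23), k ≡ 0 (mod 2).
M = 5 × 23 × 2 = 230. M₁ = 46, y₁ ≡ 1 (mod 5). M₂ = 10, y₂ ≡ 7 (mod 23). M₃ = 115, y₃ ≡ 1 (mod 2). k = 1×46×1 + 21×10×7 + 0×115×1 ≡ 136 (mod 230)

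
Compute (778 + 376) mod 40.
34

(778 + 376) = 1154
1154 mod 40 = 34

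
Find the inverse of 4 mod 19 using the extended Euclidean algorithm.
Extended GCD: 4(5) + 19(-1) = 1. So 4^(-1) ≡ 5 ≡ 5 (mod 19). Verify: 4 × 5 = 20 ≡ 1 (mod 19)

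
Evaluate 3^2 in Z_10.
2 = 2 (binary 10). Repeated squaring mod 10: 3^1 ≡ 3; 3^2 ≡ 3² = 9 ≡ 9. So 3^2 ≡ 9 (mod 10).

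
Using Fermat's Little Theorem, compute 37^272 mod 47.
By Fermat: 37^{46} ≡ 1 (mod 47). 272 = 5×46 + 42. So 37^{272} ≡ 37^{42} ≡ 17 (mod 47)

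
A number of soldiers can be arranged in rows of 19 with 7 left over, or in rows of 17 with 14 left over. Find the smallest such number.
M = 19 × 17 = 323. M₁ = 17, y₁ ≡ 9 (mod 19). M₂ = 19, y₂ ≡ 9 (mod 17). m = 7×17×9 + 14×19×9 ≡ 235 (mod 323). The smallest positive such number is 235.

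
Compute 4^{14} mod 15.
1

Using successive squaring:
Binary expansion of 14: 1110
Powers of 4 mod 15 (each is the square of the previous):
  4^1 ≡ 4 (mod 15)
  4^2 ≡ 4² = 16 ≡ 1 (mod 15)
  4^4 ≡ 1² = 1 ≡ 1 (mod 15)
  4^8 ≡ 1² = 1 ≡ 1 (mod 15)
14 = 8 + 4 + 2, so 4^14 = 4^8 × 4^4 × 4^2 ≡ 1 × 1 × 1 (mod 15)
Multiplying step by step:
  1 × 1 = 1 ≡ 1 (mod 15)
  1 × 1 = 1 ≡ 1 (mod 15)
Result: 4^14 ≡ 1 (mod 15)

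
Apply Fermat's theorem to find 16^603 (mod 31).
By Fermat: 16^{30} ≡ 1 (mod 31). 603 ≡ 3 (mod 30). So 16^{603} ≡ 16^{3} ≡ 4 (mod 31)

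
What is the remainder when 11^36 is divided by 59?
Using repeated squaring. 36 = 32 + 4 (binary 100100). Repeated squaring mod 59: 11^1 ≡ 11; 11^2 ≡ 11² = 121 ≡ 3; 11^4 ≡ 3² = 9 ≡ 9; 11^8 ≡ 9² = 81 ≡ 22; 11^16 ≡ 22² = 484 ≡ 12; 11^32 ≡ 12² = 144 ≡ 26. Multiply: 11^36 = 11^32 × 11^4 ≡ 26 × 9 (mod 59): 26 × 9 = 234 ≡ 57. So 11^36 ≡ 57 (mod 59).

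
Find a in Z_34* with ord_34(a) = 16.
3 has order 16 mod 34 since 3^{16} ≡ 1 (mod 34) and no smaller power works.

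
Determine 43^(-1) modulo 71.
43^(-1) ≡ 38 (mod 71). Verification: 43 × 38 = 1634 ≡ 1 (mod 71)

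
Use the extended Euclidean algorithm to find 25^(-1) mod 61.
Extended GCD: 25(22) + 61(-9) = 1. So 25^(-1) ≡ 22 ≡ 22 (mod 61). Verify: 25 × 22 = 550 ≡ 1 (mod 61)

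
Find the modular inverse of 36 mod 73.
36^(-1) ≡ 71 (mod 73). Verification: 36 × 71 = 2556 ≡ 1 (mod 73)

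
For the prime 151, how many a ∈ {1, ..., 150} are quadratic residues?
For prime 151, there are (p-1)/2 = (151-1)/2 = 75 quadratic residues (excluding 0).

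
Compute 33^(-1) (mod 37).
33^(-1) ≡ 9 (mod 37). Verification: 33 × 9 = 297 ≡ 1 (mod 37)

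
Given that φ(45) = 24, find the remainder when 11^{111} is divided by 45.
By Euler: 11^{24} ≡ 1 (mod 45) since gcd(11, 45) = 1. 111 = 4×24 + 15. So 11^{111} ≡ 11^{15} ≡ 26 (mod 45)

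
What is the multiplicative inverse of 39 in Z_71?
51

Using Extended Euclidean Algorithm:
gcd(39, 71) = 1
Bezout coefficients: 39 × -20 + 71 × 11 = 1
So 39 × -20 ≡ 1 (mod 71)
The inverse is -20 mod 71 = 51
Verification: 39 × 51 = 1989 = 28 × 71 + 1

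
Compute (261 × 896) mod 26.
12

(261 × 896) = 233856
233856 mod 26 = 12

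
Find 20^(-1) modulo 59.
3

Using Extended Euclidean Algorithm:
gcd(20, 59) = 1
Bezout coefficients: 20 × 3 + 59 × -1 = 1
So 20 × 3 ≡ 1 (mod 59)
The inverse is 3 mod 59 = 3
Verification: 20 × 3 = 60 = 1 × 59 + 1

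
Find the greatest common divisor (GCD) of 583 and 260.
1

Using the Euclidean algorithm:
583 = 2 × 260 + 63
260 = 4 × 63 + 8
63 = 7 × 8 + 7
8 = 1 × 7 + 1
7 = 7 × 1 + 0

GCD(583, 260) = 1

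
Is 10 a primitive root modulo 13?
No

To verify, check if 10^(12/q) ≢ 1 (mod 13) for each prime divisor q of 12
Divisors of 12 = 12: [1, 2, 3, 4, 6, 12]
  10^(12/2) = 10^6 ≡ 1 (mod 13)
  10^(12/3) = 10^4 ≡ 3 (mod 13)
Conclusion: 10 is not a primitive root modulo 13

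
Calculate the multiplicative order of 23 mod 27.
Powers of 23 mod 27: 23^1≡23, 23^2≡16, 23^3≡17, 23^4≡13, 23^5≡2, 23^6≡19, 23^7≡5, 23^8≡7, 23^9≡26, 23^10≡4, 23^11≡11, 23^12≡10, 23^13≡14, 23^14≡25, 23^15≡8, 23^16≡22, 23^17≡20, 23^18≡1. Order = 18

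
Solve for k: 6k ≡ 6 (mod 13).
1

Since gcd(6, 13) = 1 divides 6, a solution exists.
Multiply both sides by the inverse of 6 mod 13:
  6^(-1) mod 13 = 11
  x ≡ 11 × 6 ≡ 66 ≡ 1 (mod 13)
Verification: 6 × 1 = 6 = 0 × 13 + 6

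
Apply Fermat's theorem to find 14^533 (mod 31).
By Fermat: 14^{30} ≡ 1 (mod 31). 533 ≡ 23 (mod 30). So 14^{533} ≡ 14^{23} ≡ 18 (mod 31)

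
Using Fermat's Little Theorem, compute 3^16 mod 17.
By Fermat's Little Theorem, 3^{16} ≡ 1 (mod 17) since 17 is prime and gcd(3, 17) = 1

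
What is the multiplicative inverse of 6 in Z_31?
26

Using Extended Euclidean Algorithm:
gcd(6, 31) = 1
Bezout coefficients: 6 × -5 + 31 × 1 = 1
So 6 × -5 ≡ 1 (mod 31)
The inverse is -5 mod 31 = 26
Verification: 6 × 26 = 156 = 5 × 31 + 1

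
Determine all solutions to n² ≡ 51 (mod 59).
The square roots of 51 mod 59 are 46 and 13. Verify: 46² = 2116 ≡ 51 (mod 59)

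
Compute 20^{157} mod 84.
20

Using successive squaring:
Binary expansion of 157: 10011101
Powers of 20 mod 84 (each is the square of the previous):
  20^1 ≡ 20 (mod 84)
  20^2 ≡ 20² = 400 ≡ 64 (mod 84)
  20^4 ≡ 64² = 4096 ≡ 64 (mod 84)
  20^8 ≡ 64² = 4096 ≡ 64 (mod 84)
  20^16 ≡ 64² = 4096 ≡ 64 (mod 84)
  20^32 ≡ 64² = 4096 ≡ 64 (mod 84)
  20^64 ≡ 64² = 4096 ≡ 64 (mod 84)
  20^128 ≡ 64² = 4096 ≡ 64 (mod 84)
157 = 128 + 16 + 8 + 4 + 1, so 20^157 = 20^128 × 20^16 × 20^8 × 20^4 × 20^1 ≡ 64 × 64 × 64 × 64 × 20 (mod 84)
Multiplying step by step:
  64 × 64 = 4096 ≡ 64 (mod 84)
  64 × 64 = 4096 ≡ 64 (mod 84)
  64 × 64 = 4096 ≡ 64 (mod 84)
  64 × 20 = 1280 ≡ 20 (mod 84)
Result: 20^157 ≡ 20 (mod 84)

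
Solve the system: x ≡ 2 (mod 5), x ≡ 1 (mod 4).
M = 5 × 4 = 20. M₁ = 4, y₁ ≡ 4 (mod 5). M₂ = 5, y₂ ≡ 1 (mod 4). x = 2×4×4 + 1×5×1 ≡ 17 (mod 20)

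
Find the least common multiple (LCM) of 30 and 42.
210

First find GCD(30, 42) using the Euclidean algorithm:
30 = 0 × 42 + 30
42 = 1 × 30 + 12
30 = 2 × 12 + 6
12 = 2 × 6 + 0
GCD(30, 42) = 6

LCM formula: LCM(a, b) = (a × b) / GCD(a, b)
LCM(30, 42) = (30 × 42) / 6
LCM(30, 42) = 1260 / 6
LCM(30, 42) = 210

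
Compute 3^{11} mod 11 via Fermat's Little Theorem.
3

By Fermat's Little Theorem, a^(p-1) ≡ 1 (mod p) for prime p and gcd(a, p) = 1
Here p = 11, so 3^10 ≡ 1 (mod 11)
We can reduce the exponent: 11 mod 10 = 1
So 3^11 ≡ 3^1 (mod 11)
Computing: 3^1 mod 11 = 3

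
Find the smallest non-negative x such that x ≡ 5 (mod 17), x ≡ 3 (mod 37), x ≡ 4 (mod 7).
1705

Using the Chinese Remainder Theorem:
M = product of moduli = 4403
For equation 1: M_1 = 259, 259 ≡ 4 (mod 17), inverse of 259 mod 17 is 13 (check: 4 × 13 = 52 ≡ 1 (mod 17))
For equation 2: M_2 = 119, 119 ≡ 8 (mod 37), inverse of 119 mod 37 is 14 (check: 8 × 14 = 112 ≡ 1 (mod 37))
For equation 3: M_3 = 629, 629 ≡ 6 (mod 7), inverse of 629 mod 7 is 6 (check: 6 × 6 = 36 ≡ 1 (mod 7))
Combine: x ≡ Σ r_i×M_i×(M_i⁻¹ mod m_i) = 5×259×13 + 3×119×14 + 4×629×6 = 16835 + 4998 + 15096 = 36929
36929 mod 4403 = 1705
x ≡ 1705 (mod 4403)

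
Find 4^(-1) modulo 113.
85

Using Extended Euclidean Algorithm:
gcd(4, 113) = 1
Bezout coefficients: 4 × -28 + 113 × 1 = 1
So 4 × -28 ≡ 1 (mod 113)
The inverse is -28 mod 113 = 85
Verification: 4 × 85 = 340 = 3 × 113 + 1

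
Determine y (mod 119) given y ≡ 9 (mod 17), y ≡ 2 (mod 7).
9

Using the Chinese Remainder Theorem:
M = product of moduli = 119
For equation 1: M_1 = 7, 7 ≡ 7 (mod 17), inverse of 7 mod 17 is 5 (check: 7 × 5 = 35 ≡ 1 (mod 17))
For equation 2: M_2 = 17, 17 ≡ 3 (mod 7), inverse of 17 mod 7 is 5 (check: 3 × 5 = 15 ≡ 1 (mod 7))
Combine: y ≡ Σ r_i×M_i×(M_i⁻¹ mod m_i) = 9×7×5 + 2×17×5 = 315 + 170 = 485
485 mod 119 = 9
y ≡ 9 (mod 119)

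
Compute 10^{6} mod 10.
0

Using successive squaring:
Binary expansion of 6: 110
Powers of 10 mod 10 (each is the square of the previous):
  10^1 ≡ 0 (mod 10)
  10^2 ≡ 0² = 0 ≡ 0 (mod 10)
  10^4 ≡ 0² = 0 ≡ 0 (mod 10)
6 = 4 + 2, so 10^6 = 10^4 × 10^2 ≡ 0 × 0 (mod 10)
Multiplying step by step:
  0 × 0 = 0 ≡ 0 (mod 10)
Result: 10^6 ≡ 0 (mod 10)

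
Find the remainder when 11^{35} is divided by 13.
By Fermat: 11^{12} ≡ 1 (mod 13). 35 = 2×12 + 11. So 11^{35} ≡ 11^{11} ≡ 6 (mod 13)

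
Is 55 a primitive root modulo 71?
Yes

To verify, check if 55^(70/q) ≢ 1 (mod 71) for each prime divisor q of 70
Divisors of 70 = 70: [1, 2, 5, 7, 10, 14, 35, 70]
  55^(70/2) = 55^35 ≡ 70 (mod 71)
  55^(70/5) = 55^14 ≡ 25 (mod 71)
  55^(70/7) = 55^10 ≡ 32 (mod 71)
Conclusion: 55 is a primitive root modulo 71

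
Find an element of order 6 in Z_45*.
11 has order 6 mod 45 since 11^{6} ≡ 1 (mod 45) and no smaller power works.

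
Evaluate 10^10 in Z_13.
10 = 8 + 2 (binary 1010). Repeated squaring mod 13: 10^1 ≡ 10; 10^2 ≡ 10² = 100 ≡ 9; 10^4 ≡ 9² = 81 ≡ 3; 10^8 ≡ 3² = 9 ≡ 9. Multiply: 10^10 = 10^8 × 10^2 ≡ 9 × 9 (mod 13): 9 × 9 = 81 ≡ 3. So 10^10 ≡ 3 (mod 13).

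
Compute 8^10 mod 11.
10 = 8 + 2 (binary 1010). Repeated squaring mod 11: 8^1 ≡ 8; 8^2 ≡ 8² = 64 ≡ 9; 8^4 ≡ 9² = 81 ≡ 4; 8^8 ≡ 4² = 16 ≡ 5. Multiply: 8^10 = 8^8 × 8^2 ≡ 5 × 9 (mod 11): 5 × 9 = 45 ≡ 1. So 8^10 ≡ 1 (mod 11).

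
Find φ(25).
20

Prime factorization: 25 = 5^2
Using the formula φ(n) = n × Π(1 - 1/p) for each prime factor p:
φ(25) = 25 × (1 - 1/5)
φ(25) = 20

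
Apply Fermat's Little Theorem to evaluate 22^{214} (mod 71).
27

By Fermat's Little Theorem, a^(p-1) ≡ 1 (mod p) for prime p and gcd(a, p) = 1
Here p = 71, so 22^70 ≡ 1 (mod 71)
We can reduce the exponent: 214 mod 70 = 4
So 22^214 ≡ 22^4 (mod 71)
Computing: 22^4 mod 71 = 27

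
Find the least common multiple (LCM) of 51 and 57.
969

First find GCD(51, 57) using the Euclidean algorithm:
51 = 0 × 57 + 51
57 = 1 × 51 + 6
51 = 8 × 6 + 3
6 = 2 × 3 + 0
GCD(51, 57) = 3

LCM formula: LCM(a, b) = (a × b) / GCD(a, b)
LCM(51, 57) = (51 × 57) / 3
LCM(51, 57) = 2907 / 3
LCM(51, 57) = 969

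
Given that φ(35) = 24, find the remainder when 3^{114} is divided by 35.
By Euler: 3^{24} ≡ 1 (mod 35) since gcd(3, 35) = 1. 114 = 4×24 + 18. So 3^{114} ≡ 3^{18} ≡ 29 (mod 35)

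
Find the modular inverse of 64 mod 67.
64^(-1) ≡ 22 (mod 67). Verification: 64 × 22 = 1408 ≡ 1 (mod 67)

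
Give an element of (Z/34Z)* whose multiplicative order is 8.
9 has order 8 mod 34 since 9^{8} ≡ 1 (mod 34) and no smaller power works.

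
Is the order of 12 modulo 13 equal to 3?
No, the actual order is 2, not 3.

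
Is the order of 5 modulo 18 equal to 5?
No, the actual order is 6, not 5.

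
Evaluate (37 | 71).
(37/71) = 37^{35} mod 71 = 1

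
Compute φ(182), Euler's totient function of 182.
72

Prime factorization: 182 = 2 × 7 × 13
Using the formula φ(n) = n × Π(1 - 1/p) for each prime factor p:
φ(182) = 182 × (1 - 1/2) × (1 - 1/7) × (1 - 1/13)
φ(182) = 72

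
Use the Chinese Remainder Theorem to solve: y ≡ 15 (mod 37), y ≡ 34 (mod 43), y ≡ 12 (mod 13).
1754

Using the Chinese Remainder Theorem:
M = product of moduli = 20683
For equation 1: M_1 = 559, 559 ≡ 4 (mod 37), inverse of 559 mod 37 is 28 (check: 4 × 28 = 112 ≡ 1 (mod 37))
For equation 2: M_2 = 481, 481 ≡ 8 (mod 43), inverse of 481 mod 43 is 27 (check: 8 × 27 = 216 ≡ 1 (mod 43))
For equation 3: M_3 = 1591, 1591 ≡ 5 (mod 13), inverse of 1591 mod 13 is 8 (check: 5 × 8 = 40 ≡ 1 (mod 13))
Combine: y ≡ Σ r_i×M_i×(M_i⁻¹ mod m_i) = 15×559×28 + 34×481×27 + 12×1591×8 = 234780 + 441558 + 152736 = 829074
829074 mod 20683 = 1754
y ≡ 1754 (mod 20683)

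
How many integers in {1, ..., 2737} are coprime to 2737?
2112

Prime factorization: 2737 = 7 × 17 × 23
Using the formula φ(n) = n × Π(1 - 1/p) for each prime factor p:
φ(2737) = 2737 × (1 - 1/7) × (1 - 1/17) × (1 - 1/23)
φ(2737) = 2112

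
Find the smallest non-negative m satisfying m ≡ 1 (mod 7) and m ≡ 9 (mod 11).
M = 7 × 11 = 77. M₁ = 11, y₁ ≡ 2 (mod 7). M₂ = 7, y₂ ≡ 8 (mod 11). m = 1×11×2 + 9×7×8 ≡ 64 (mod 77)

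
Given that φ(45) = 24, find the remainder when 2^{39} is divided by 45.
By Euler: 2^{24} ≡ 1 (mod 45) since gcd(2, 45) = 1. 39 = 1×24 + 15. So 2^{39} ≡ 2^{15} ≡ 8 (mod 45)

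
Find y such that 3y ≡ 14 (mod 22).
12

Since gcd(3, 22) = 1 divides 14, a solution exists.
Multiply both sides by the inverse of 3 mod 22:
  3^(-1) mod 22 = 15
  x ≡ 15 × 14 ≡ 210 ≡ 12 (mod 22)
Verification: 3 × 12 = 36 = 1 × 22 + 14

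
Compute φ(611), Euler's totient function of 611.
552

Prime factorization: 611 = 13 × 47
Using the formula φ(n) = n × Π(1 - 1/p) for each prime factor p:
φ(611) = 611 × (1 - 1/13) × (1 - 1/47)
φ(611) = 552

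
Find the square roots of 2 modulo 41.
The square roots of 2 mod 41 are 17 and 24. Verify: 17² = 289 ≡ 2 (mod 41)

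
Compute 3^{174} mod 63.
36

Using successive squaring:
Binary expansion of 174: 10101110
Powers of 3 mod 63 (each is the square of the previous):
  3^1 ≡ 3 (mod 63)
  3^2 ≡ 3² = 9 ≡ 9 (mod 63)
  3^4 ≡ 9² = 81 ≡ 18 (mod 63)
  3^8 ≡ 18² = 324 ≡ 9 (mod 63)
  3^16 ≡ 9² = 81 ≡ 18 (mod 63)
  3^32 ≡ 18² = 324 ≡ 9 (mod 63)
  3^64 ≡ 9² = 81 ≡ 18 (mod 63)
  3^128 ≡ 18² = 324 ≡ 9 (mod 63)
174 = 128 + 32 + 8 + 4 + 2, so 3^174 = 3^128 × 3^32 × 3^8 × 3^4 × 3^2 ≡ 9 × 9 × 9 × 18 × 9 (mod 63)
Multiplying step by step:
  9 × 9 = 81 ≡ 18 (mod 63)
  18 × 9 = 162 ≡ 36 (mod 63)
  36 × 18 = 648 ≡ 18 (mod 63)
  18 × 9 = 162 ≡ 36 (mod 63)
Result: 3^174 ≡ 36 (mod 63)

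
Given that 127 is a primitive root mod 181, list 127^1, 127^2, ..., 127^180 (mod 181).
g^1, g^2, ..., g^{180} mod 181: {127, 20, 6, 38, 120, 36, 47, 177, 35, 101, 157, 29, 63, 37, 174, 16, 41, 139, 96, 65, 110, 33, 28, 117, 17, 168, 159, 102, 103, 49, 69, 75, 113, 52, 88, 135, 131, 166, 86, 62, 91, 154, 10, 3, 19, 60, 18, 114, 179, 108, 141, 169, 105, 122, 109, 87, 8, 111, 160, 48, 123, 55, 107, 14, 149, 99, 84, 170, 51, 142, 115, 125, 128, 147, 26, 44, 158, 156, 83, 43, 31, 136, 77, 5, 92, 100, 30, 9, 57, 180, 54, 161, 175, 143, 61, 145, 134, 4, 146, 80, 24, 152, 118, 144, 7, 165, 140, 42, 85, 116, 71, 148, 153, 64, 164, 13, 22, 79, 78, 132, 112, 106, 68, 129, 93, 46, 50, 15, 95, 119, 90, 27, 171, 178, 162, 121, 163, 67, 2, 73, 40, 12, 76, 59, 72, 94, 173, 70, 21, 133, 58, 126, 74, 167, 32, 82, 97, 11, 130, 39, 66, 56, 53, 34, 155, 137, 23, 25, 98, 138, 150, 45, 104, 176, 89, 81, 151, 172, 124, 1}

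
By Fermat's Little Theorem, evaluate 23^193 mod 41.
By Fermat: 23^{40} ≡ 1 (mod 41). 193 = 4×40 + 33. So 23^{193} ≡ 23^{33} ≡ 31 (mod 41)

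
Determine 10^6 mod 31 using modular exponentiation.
6 = 4 + 2 (binary 110). Repeated squaring mod 31: 10^1 ≡ 10; 10^2 ≡ 10² = 100 ≡ 7; 10^4 ≡ 7² = 49 ≡ 18. Multiply: 10^6 = 10^4 × 10^2 ≡ 18 × 7 (mod 31): 18 × 7 = 126 ≡ 2. So 10^6 ≡ 2 (mod 31).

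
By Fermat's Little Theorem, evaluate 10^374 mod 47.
By Fermat: 10^{46} ≡ 1 (mod 47). 374 = 8×46 + 6. So 10^{374} ≡ 10^{6} ≡ 28 (mod 47)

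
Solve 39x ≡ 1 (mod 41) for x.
20

Using Extended Euclidean Algorithm:
gcd(39, 41) = 1
Bezout coefficients: 39 × 20 + 41 × -19 = 1
So 39 × 20 ≡ 1 (mod 41)
The inverse is 20 mod 41 = 20
Verification: 39 × 20 = 780 = 19 × 41 + 1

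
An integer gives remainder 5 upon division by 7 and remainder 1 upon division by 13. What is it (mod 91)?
M = 7 × 13 = 91. M₁ = 13, y₁ ≡ 6 (mod 7). M₂ = 7, y₂ ≡ 2 (mod 13). m = 5×13×6 + 1×7×2 ≡ 40 (mod 91). The smallest positive such number is 40.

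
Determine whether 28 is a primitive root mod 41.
p - 1 = 40 has prime divisors 2, 5. Check 28^(40/q) mod 41 for each: 28^(40/2) = 28^20 ≡ 40, 28^(40/5) = 28^8 ≡ 10 (mod 41). None of these is 1, so 28 has order 40 = φ(41), so it is a primitive root mod 41.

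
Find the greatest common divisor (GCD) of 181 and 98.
1

Using the Euclidean algorithm:
181 = 1 × 98 + 83
98 = 1 × 83 + 15
83 = 5 × 15 + 8
15 = 1 × 8 + 7
8 = 1 × 7 + 1
7 = 7 × 1 + 0

GCD(181, 98) = 1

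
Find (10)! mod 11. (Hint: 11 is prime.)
By Wilson's theorem, (10)! ≡ -1 ≡ 10 (mod 11)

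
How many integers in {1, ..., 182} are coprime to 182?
72

Prime factorization: 182 = 2 × 7 × 13
Using the formula φ(n) = n × Π(1 - 1/p) for each prime factor p:
φ(182) = 182 × (1 - 1/2) × (1 - 1/7) × (1 - 1/13)
φ(182) = 72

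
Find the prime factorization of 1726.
2 × 863

Divide by primes starting from smallest:
1726 ÷ 2 = 863
863 ÷ 863 = 1

1726 = 2 × 863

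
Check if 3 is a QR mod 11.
By Euler's criterion: 3^{5} ≡ 1 (mod 11). Since this equals 1, 3 is a QR.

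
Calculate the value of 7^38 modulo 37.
Using Fermat: 7^{36} ≡ 1 (mod 37). 38 ≡ 2 (mod 36). So 7^{38} ≡ 7^{2} ≡ 12 (mod 37)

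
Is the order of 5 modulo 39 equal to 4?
Yes, ord_39(5) = 4.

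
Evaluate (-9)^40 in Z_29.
Using Fermat: (-9)^{28} ≡ 1 (mod 29). 40 ≡ 12 (mod 28). So (-9)^{40} ≡ (-9)^{12} ≡ 24 (mod 29)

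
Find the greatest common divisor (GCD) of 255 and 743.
1

Using the Euclidean algorithm:
255 = 0 × 743 + 255
743 = 2 × 255 + 233
255 = 1 × 233 + 22
233 = 10 × 22 + 13
22 = 1 × 13 + 9
13 = 1 × 9 + 4
9 = 2 × 4 + 1
4 = 4 × 1 + 0

GCD(255, 743) = 1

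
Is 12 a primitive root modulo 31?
p - 1 = 30 has prime divisors 2, 3, 5. Check 12^(30/q) mod 31 for each: 12^(30/2) = 12^15 ≡ 30, 12^(30/3) = 12^10 ≡ 25, 12^(30/5) = 12^6 ≡ 2 (mod 31). None of these is 1, so 12 has order 30 = φ(31), so it is a primitive root mod 31.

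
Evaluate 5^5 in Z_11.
5 = 4 + 1 (binary 101). Repeated squaring mod 11: 5^1 ≡ 5; 5^2 ≡ 5² = 25 ≡ 3; 5^4 ≡ 3² = 9 ≡ 9. Multiply: 5^5 = 5^4 × 5^1 ≡ 9 × 5 (mod 11): 9 × 5 = 45 ≡ 1. So 5^5 ≡ 1 (mod 11).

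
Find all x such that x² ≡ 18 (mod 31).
The square roots of 18 mod 31 are 7 and 24. Verify: 7² = 49 ≡ 18 (mod 31)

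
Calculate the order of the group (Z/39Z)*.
24

Prime factorization: 39 = 3 × 13
Using the formula φ(n) = n × Π(1 - 1/p) for each prime factor p:
φ(39) = 39 × (1 - 1/3) × (1 - 1/13)
φ(39) = 24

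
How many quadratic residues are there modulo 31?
For prime 31, there are (p-1)/2 = (31-1)/2 = 15 quadratic residues (excluding 0).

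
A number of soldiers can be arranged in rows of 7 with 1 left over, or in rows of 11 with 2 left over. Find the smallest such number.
M = 7 × 11 = 77. M₁ = 11, y₁ ≡ 2 (mod 7). M₂ = 7, y₂ ≡ 8 (mod 11). y = 1×11×2 + 2×7×8 ≡ 57 (mod 77). The smallest positive such number is 57.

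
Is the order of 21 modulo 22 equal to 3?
No, the actual order is 2, not 3.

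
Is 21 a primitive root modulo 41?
p - 1 = 40 has prime divisors 2, 5. Check 21^(40/q) mod 41 for each: 21^(40/2) = 21^20 ≡ 1, 21^(40/5) = 21^8 ≡ 37 (mod 41). Since 21^20 ≡ 1 (mod 41), the order of 21 divides 20 (in fact the order is 20) ≠ 40, so it is not a primitive root.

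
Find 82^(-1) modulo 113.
51

Using Extended Euclidean Algorithm:
gcd(82, 113) = 1
Bezout coefficients: 82 × 51 + 113 × -37 = 1
So 82 × 51 ≡ 1 (mod 113)
The inverse is 51 mod 113 = 51
Verification: 82 × 51 = 4182 = 37 × 113 + 1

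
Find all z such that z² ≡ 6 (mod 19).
The square roots of 6 mod 19 are 5 and 14. Verify: 5² = 25 ≡ 6 (mod 19)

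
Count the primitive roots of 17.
8

The number of primitive roots modulo p is φ(p-1) = φ(16)
φ(16) = 8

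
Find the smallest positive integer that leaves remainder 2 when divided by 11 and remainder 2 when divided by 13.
M = 11 × 13 = 143. M₁ = 13, y₁ ≡ 6 (mod 11). M₂ = 11, y₂ ≡ 6 (mod 13). n = 2×13×6 + 2×11×6 ≡ 2 (mod 143). The smallest positive such number is 2.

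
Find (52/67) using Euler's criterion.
(52/67) = 52^{33} mod 67 = -1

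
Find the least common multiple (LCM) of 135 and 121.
16335

First find GCD(135, 121) using the Euclidean algorithm:
135 = 1 × 121 + 14
121 = 8 × 14 + 9
14 = 1 × 9 + 5
9 = 1 × 5 + 4
5 = 1 × 4 + 1
4 = 4 × 1 + 0
GCD(135, 121) = 1

LCM formula: LCM(a, b) = (a × b) / GCD(a, b)
LCM(135, 121) = (135 × 121) / 1
LCM(135, 121) = 16335 / 1
LCM(135, 121) = 16335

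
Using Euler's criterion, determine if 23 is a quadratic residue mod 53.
By Euler's criterion: 23^{26} ≡ 52 (mod 53). Since this equals -1 (≡ 52), 23 is not a QR.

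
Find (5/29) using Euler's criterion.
(5/29) = 5^{14} mod 29 = 1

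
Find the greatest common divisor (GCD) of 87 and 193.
1

Using the Euclidean algorithm:
87 = 0 × 193 + 87
193 = 2 × 87 + 19
87 = 4 × 19 + 11
19 = 1 × 11 + 8
11 = 1 × 8 + 3
8 = 2 × 3 + 2
3 = 1 × 2 + 1
2 = 2 × 1 + 0

GCD(87, 193) = 1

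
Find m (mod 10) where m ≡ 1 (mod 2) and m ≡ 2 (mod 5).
M = 2 × 5 = 10. M₁ = 5, y₁ ≡ 1 (mod 2). M₂ = 2, y₂ ≡ 3 (mod 5). m = 1×5×1 + 2×2×3 ≡ 7 (mod 10)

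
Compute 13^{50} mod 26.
13

Using successive squaring:
Binary expansion of 50: 110010
Powers of 13 mod 26 (each is the square of the previous):
  13^1 ≡ 13 (mod 26)
  13^2 ≡ 13² = 169 ≡ 13 (mod 26)
  13^4 ≡ 13² = 169 ≡ 13 (mod 26)
  13^8 ≡ 13² = 169 ≡ 13 (mod 26)
  13^16 ≡ 13² = 169 ≡ 13 (mod 26)
  13^32 ≡ 13² = 169 ≡ 13 (mod 26)
50 = 32 + 16 + 2, so 13^50 = 13^32 × 13^16 × 13^2 ≡ 13 × 13 × 13 (mod 26)
Multiplying step by step:
  13 × 13 = 169 ≡ 13 (mod 26)
  13 × 13 = 169 ≡ 13 (mod 26)
Result: 13^50 ≡ 13 (mod 26)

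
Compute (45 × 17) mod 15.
0

(45 × 17) = 765
765 mod 15 = 0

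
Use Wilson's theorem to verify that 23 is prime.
(22)! mod 23 = 22. Since this equals -1 (mod 23), Wilson confirms 23 is prime.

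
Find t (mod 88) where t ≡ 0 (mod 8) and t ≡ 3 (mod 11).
M = 8 × 11 = 88. M₁ = 11, y₁ ≡ 3 (mod 8). M₂ = 8, y₂ ≡ 7 (mod 11). t = 0×11×3 + 3×8×7 ≡ 80 (mod 88)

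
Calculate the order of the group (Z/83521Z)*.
78608

Prime factorization: 83521 = 17^4
Using the formula φ(n) = n × Π(1 - 1/p) for each prime factor p:
φ(83521) = 83521 × (1 - 1/17)
φ(83521) = 78608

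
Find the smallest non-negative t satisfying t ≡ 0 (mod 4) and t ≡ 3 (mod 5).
M = 4 × 5 = 20. M₁ = 5, y₁ ≡ 1 (mod 4). M₂ = 4, y₂ ≡ 4 (mod 5). t = 0×5×1 + 3×4×4 ≡ 8 (mod 20)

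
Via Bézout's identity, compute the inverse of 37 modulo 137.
Extended GCD: 37(-37) + 137(10) = 1. So 37^(-1) ≡ 100 ≡ 100 (mod 137). Verify: 37 × 100 = 3700 ≡ 1 (mod 137)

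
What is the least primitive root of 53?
2

A primitive root g modulo p has order p-1 = 52
Prime divisors of 52: [2, 13]
g is a primitive root iff g^(52/q) ≢ 1 (mod 53) for each prime divisor q
Testing small values:
  g = 2: 2^26 ≡ 52, 2^4 ≡ 16 (mod 53) → none is 1, primitive root!
The smallest primitive root is 2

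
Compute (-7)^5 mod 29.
(-7) ≡ 22 (mod 29). 5 = 4 + 1 (binary 101). Repeated squaring mod 29: 22^1 ≡ 22; 22^2 ≡ 22² = 484 ≡ 20; 22^4 ≡ 20² = 400 ≡ 23. Multiply: (-7)^5 ≡ 22^4 × 22^1 ≡ 23 × 22 (mod 29): 23 × 22 = 506 ≡ 13. So (-7)^5 ≡ 13 (mod 29).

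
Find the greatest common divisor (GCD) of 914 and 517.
1

Using the Euclidean algorithm:
914 = 1 × 517 + 397
517 = 1 × 397 + 120
397 = 3 × 120 + 37
120 = 3 × 37 + 9
37 = 4 × 9 + 1
9 = 9 × 1 + 0

GCD(914, 517) = 1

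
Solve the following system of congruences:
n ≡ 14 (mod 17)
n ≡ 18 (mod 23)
133

Using the Chinese Remainder Theorem:
M = product of moduli = 391
For equation 1: M_1 = 23, 23 ≡ 6 (mod 17), inverse of 23 mod 17 is 3 (check: 6 × 3 = 18 ≡ 1 (mod 17))
For equation 2: M_2 = 17, 17 ≡ 17 (mod 23), inverse of 17 mod 23 is 19 (check: 17 × 19 = 323 ≡ 1 (mod 23))
Combine: n ≡ Σ r_i×M_i×(M_i⁻¹ mod m_i) = 14×23×3 + 18×17×19 = 966 + 5814 = 6780
6780 mod 391 = 133
n ≡ 133 (mod 391)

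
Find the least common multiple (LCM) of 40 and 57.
2280

First find GCD(40, 57) using the Euclidean algorithm:
40 = 0 × 57 + 40
57 = 1 × 40 + 17
40 = 2 × 17 + 6
17 = 2 × 6 + 5
6 = 1 × 5 + 1
5 = 5 × 1 + 0
GCD(40, 57) = 1

LCM formula: LCM(a, b) = (a × b) / GCD(a, b)
LCM(40, 57) = (40 × 57) / 1
LCM(40, 57) = 2280 / 1
LCM(40, 57) = 2280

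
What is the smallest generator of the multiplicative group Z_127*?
p - 1 = 126 has prime divisors 2, 3, 7. h is a primitive root mod 127 iff h^(126/q) ≢ 1 (mod 127) for each such q.
h = 2: 2^63 ≡ 1, 2^42 ≡ 1, 2^18 ≡ 16 (mod 127); 2^63 ≡ 1, so not a primitive root.
h = 3: 3^63 ≡ 126, 3^42 ≡ 107, 3^18 ≡ 4 (mod 127); none is 1, so 3 has order 126 and is a primitive root.
The smallest primitive root mod 127 is g = 3.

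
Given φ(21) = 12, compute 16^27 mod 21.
By Euler: 16^{12} ≡ 1 (mod 21) since gcd(16, 21) = 1. 27 = 2×12 + 3. So 16^{27} ≡ 16^{3} ≡ 1 (mod 21)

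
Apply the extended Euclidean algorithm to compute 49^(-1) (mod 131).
Extended GCD: 49(-8) + 131(3) = 1. So 49^(-1) ≡ 123 ≡ 123 (mod 131). Verify: 49 × 123 = 6027 ≡ 1 (mod 131)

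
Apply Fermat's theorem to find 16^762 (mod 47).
By Fermat: 16^{46} ≡ 1 (mod 47). 762 ≡ 26 (mod 46). So 16^{762} ≡ 16^{26} ≡ 7 (mod 47)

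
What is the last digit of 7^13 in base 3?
Using Fermat: 7^{2} ≡ 1 (mod 3). 13 ≡ 1 (mod 2). So 7^{13} ≡ 7^{1} ≡ 1 (mod 3)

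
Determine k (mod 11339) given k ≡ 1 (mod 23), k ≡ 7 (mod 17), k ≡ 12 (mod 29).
9408

Using the Chinese Remainder Theorem:
M = product of moduli = 11339
For equation 1: M_1 = 493, 493 ≡ 10 (mod 23), inverse of 493 mod 23 is 7 (check: 10 × 7 = 70 ≡ 1 (mod 23))
For equation 2: M_2 = 667, 667 ≡ 4 (mod 17), inverse of 667 mod 17 is 13 (check: 4 × 13 = 52 ≡ 1 (mod 17))
For equation 3: M_3 = 391, 391 ≡ 14 (mod 29), inverse of 391 mod 29 is 27 (check: 14 × 27 = 378 ≡ 1 (mod 29))
Combine: k ≡ Σ r_i×M_i×(M_i⁻¹ mod m_i) = 1×493×7 + 7×667×13 + 12×391×27 = 3451 + 60697 + 126684 = 190832
190832 mod 11339 = 9408
k ≡ 9408 (mod 11339)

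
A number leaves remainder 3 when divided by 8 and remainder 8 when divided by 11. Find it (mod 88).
M = 8 × 11 = 88. M₁ = 11, y₁ ≡ 3 (mod 8). M₂ = 8, y₂ ≡ 7 (mod 11). k = 3×11×3 + 8×8×7 ≡ 19 (mod 88)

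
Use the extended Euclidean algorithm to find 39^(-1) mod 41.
Extended GCD: 39(20) + 41(-19) = 1. So 39^(-1) ≡ 20 ≡ 20 (mod 41). Verify: 39 × 20 = 780 ≡ 1 (mod 41)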